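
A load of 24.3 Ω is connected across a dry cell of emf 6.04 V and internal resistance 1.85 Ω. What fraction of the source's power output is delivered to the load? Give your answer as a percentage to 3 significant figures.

92.9 %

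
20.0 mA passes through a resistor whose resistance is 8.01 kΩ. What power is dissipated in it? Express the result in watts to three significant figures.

With I and R stated, P = I²R applies in one step.
P = (0.02000 A)² × 8010 Ω = 3.204 W

3.20 W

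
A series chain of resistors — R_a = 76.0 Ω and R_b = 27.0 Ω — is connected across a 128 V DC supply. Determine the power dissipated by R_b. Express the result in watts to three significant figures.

41.7 W

Every series element carries the same I. Get I from the total resistance, then P = I² × R_b.
R_total = 76.0 + 27.0 = 103.0 Ω
I = V / R_total = 128 / 103.0 = 1.243 A
P_R_b = I² × R_b = (1.243)² × 27.0 = 41.70 W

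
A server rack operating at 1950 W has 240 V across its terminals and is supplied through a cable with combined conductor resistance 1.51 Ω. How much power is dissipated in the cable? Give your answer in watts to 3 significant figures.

99.7 W

The cable and load are in series, so the same current flows in both; the loss is I²R_line.
I = P / V = 1950 / 240 = 8.125 A through the cable.
P_line = I² R_line = (8.125)² × 1.51 = 99.68 W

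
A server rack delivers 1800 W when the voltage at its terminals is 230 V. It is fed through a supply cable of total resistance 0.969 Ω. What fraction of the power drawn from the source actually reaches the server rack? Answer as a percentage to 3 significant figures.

96.8 %

I = P / V = 1800 / 230 = 7.826 A through the supply cable.
P_line = I² R_line = (7.826)² × 0.969 = 59.35 W
P_source = P_load + P_line = 1800 + 59.35 = 1859 W
η = P_load / P_source = 1800 / 1859 = 0.9681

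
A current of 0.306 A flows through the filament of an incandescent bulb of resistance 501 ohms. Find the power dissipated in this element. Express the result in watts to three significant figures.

46.9 W

Current and resistance are given, so P = I²R is the direct form.
P = (0.3060 A)² × 501 Ω = 46.91 W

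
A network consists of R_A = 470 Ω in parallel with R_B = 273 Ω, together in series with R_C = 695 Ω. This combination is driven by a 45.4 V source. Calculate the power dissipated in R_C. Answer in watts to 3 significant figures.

1.90 W

Collapse the R_A‖R_B pair into one equivalent R_p; then R_p and R_C form a series string.
R_p = (470×273)/(470+273) = 172.7 Ω
R_total = R_p + 695 = 172.7 + 695 = 867.7 Ω
I = V / R_total = 45.4 / 867.7 = 0.05232 A
R_C carries the full series current, so P = I²R.
P_R_C = (0.05232)² × 695 = 1.903 W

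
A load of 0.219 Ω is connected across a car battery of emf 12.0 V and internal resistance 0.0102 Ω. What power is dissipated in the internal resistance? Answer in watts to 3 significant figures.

28.0 W

r is in series with the load, so it carries the full circuit current — the loss in it is I²r.
I = ε / (r + R) = 12.0 / (0.0102 + 0.219) = 52.36 A
P_int = I² r = (52.36)² × 0.0102 = 27.96 W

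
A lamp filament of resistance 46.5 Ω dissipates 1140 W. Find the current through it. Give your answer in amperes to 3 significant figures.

Inverting the appropriate power form: I = √(P / R).
I = √(1140 / 46.5) = 4.951 A

4.95 A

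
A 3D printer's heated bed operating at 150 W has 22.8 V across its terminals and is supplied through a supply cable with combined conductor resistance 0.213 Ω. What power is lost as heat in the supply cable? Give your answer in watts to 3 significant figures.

The supply cable is a series resistance carrying the load current; its dissipation is I²R_line.
I = P / V = 150 / 22.8 = 6.579 A through the supply cable.
P_line = I² R_line = (6.579)² × 0.213 = 9.219 W

9.22 W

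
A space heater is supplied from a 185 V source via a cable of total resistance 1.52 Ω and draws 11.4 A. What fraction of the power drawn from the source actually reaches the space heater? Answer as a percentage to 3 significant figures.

90.6 %

The cable carries the full 11.4 A.
P_line = I² R_line = (11.40)² × 1.52 = 197.5 W
P_source = V I = 185 × 11.40 = 2109 W; P_load = 1911 W
η = P_load / P_source = 1911 / 2109 = 0.9063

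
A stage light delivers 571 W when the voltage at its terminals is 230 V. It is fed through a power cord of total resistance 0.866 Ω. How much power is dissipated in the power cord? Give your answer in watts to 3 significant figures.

5.34 W

The power cord is a series resistance carrying the load current; its dissipation is I²R_line.
I = P / V = 571 / 230 = 2.483 A through the power cord.
P_line = I² R_line = (2.483)² × 0.866 = 5.337 W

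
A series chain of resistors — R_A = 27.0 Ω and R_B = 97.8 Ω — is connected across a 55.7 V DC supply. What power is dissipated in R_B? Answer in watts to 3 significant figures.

The current is common to all series resistors; compute it, then apply P = I²R for the target.
R_total = 27.0 + 97.8 = 124.8 Ω
I = V / R_total = 55.7 / 124.8 = 0.4463 A
P_R_B = I² × R_B = (0.4463)² × 97.8 = 19.48 W

19.5 W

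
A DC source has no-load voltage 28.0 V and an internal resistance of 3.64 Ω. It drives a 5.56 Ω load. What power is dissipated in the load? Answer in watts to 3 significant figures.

With r and R in series, I = ε/(r+R); the load dissipates I²R.
I = ε / (r + R) = 28.0 / (3.64 + 5.56) = 3.043 A
P_load = I² R = (3.043)² × 5.56 = 51.50 W

51.5 W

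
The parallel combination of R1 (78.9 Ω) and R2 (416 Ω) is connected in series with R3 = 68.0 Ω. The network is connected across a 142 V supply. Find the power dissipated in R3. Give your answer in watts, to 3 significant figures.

Combine R1 and R2 into their parallel equivalent first, reducing the network to two series resistors.
R_p = (78.9×416)/(78.9+416) = 66.32 Ω
R_total = R_p + 68.0 = 66.32 + 68.0 = 134.3 Ω
I = V / R_total = 142 / 134.3 = 1.057 A
R3 carries the full series current, so P = I²R.
P_R3 = (1.057)² × 68.0 = 76.00 W

76.0 W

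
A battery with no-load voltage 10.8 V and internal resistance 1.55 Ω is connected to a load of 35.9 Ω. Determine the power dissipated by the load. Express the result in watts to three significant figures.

2.99 W

With r and R in series, I = ε/(r+R); the load dissipates I²R.
I = ε / (r + R) = 10.8 / (1.55 + 35.9) = 0.2884 A
P_load = I² R = (0.2884)² × 35.9 = 2.986 W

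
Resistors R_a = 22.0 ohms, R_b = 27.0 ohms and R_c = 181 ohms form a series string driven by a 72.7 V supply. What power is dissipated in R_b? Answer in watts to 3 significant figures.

2.70 W

In a series string the same current flows through every resistor — find that current, then P = I²R for the one we want.
R_total = 22.0 + 27.0 + 181 = 230.0 Ω
I = V / R_total = 72.7 / 230.0 = 0.3161 A
P_R_b = I² × R_b = (0.3161)² × 27.0 = 2.698 W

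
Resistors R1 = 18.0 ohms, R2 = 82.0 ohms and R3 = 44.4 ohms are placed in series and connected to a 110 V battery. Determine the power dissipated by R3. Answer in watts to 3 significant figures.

In a series string the same current flows through every resistor — find that current, then P = I²R for the one we want.
R_total = 18.0 + 82.0 + 44.4 = 144.4 Ω
I = V / R_total = 110 / 144.4 = 0.7618 A
P_R3 = I² × R3 = (0.7618)² × 44.4 = 25.77 W

25.8 W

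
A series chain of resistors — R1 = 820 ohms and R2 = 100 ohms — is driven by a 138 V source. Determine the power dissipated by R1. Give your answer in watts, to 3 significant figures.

18.4 W

The current is common to all series resistors; compute it, then apply P = I²R for the target.
R_total = 820 + 100 = 920.0 Ω
I = V / R_total = 138 / 920.0 = 0.1500 A
P_R1 = I² × R1 = (0.1500)² × 820 = 18.45 W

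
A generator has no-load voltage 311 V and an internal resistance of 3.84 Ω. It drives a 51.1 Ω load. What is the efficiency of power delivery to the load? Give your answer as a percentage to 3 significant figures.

93.0 %

Both r and R carry the same current, so the power split is just the resistance split: η = R/(R+r).
η = R / (R + r) = 51.1 / (51.1 + 3.84) = 0.9301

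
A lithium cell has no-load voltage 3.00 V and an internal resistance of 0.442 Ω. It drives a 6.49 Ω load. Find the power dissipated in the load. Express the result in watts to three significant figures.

The internal resistance and the load are in series, so the same I flows through both; get I from ε/(r+R), then I²R for the load.
I = ε / (r + R) = 3.00 / (0.442 + 6.49) = 0.4328 A
P_load = I² R = (0.4328)² × 6.49 = 1.216 W

1.22 W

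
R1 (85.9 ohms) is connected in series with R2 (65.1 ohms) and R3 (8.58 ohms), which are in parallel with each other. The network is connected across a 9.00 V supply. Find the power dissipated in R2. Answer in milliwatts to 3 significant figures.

8.18 mW

First combine the parallel branches into one equivalent R_p, then R1 + R_p is a series pair.
R_p = (65.1×8.58)/(65.1+8.58) = 7.581 Ω
R_total = 85.9 + 7.581 = 93.48 Ω
I = V / R_total = 9.00 / 93.48 = 0.09628 A
Voltage across the parallel pair: V_p = I × R_p = 0.09628 × 7.581 = 0.7299 V
With V_p across R2, its power is V_p²/R2.
P_R2 = (0.7299)² / 65.1 = 0.008183 W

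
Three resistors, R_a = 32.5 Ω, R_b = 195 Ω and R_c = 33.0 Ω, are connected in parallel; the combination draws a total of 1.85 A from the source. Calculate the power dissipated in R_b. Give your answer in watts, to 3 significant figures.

We need the common branch voltage; get it from I_total × R_eq, then P = V²/R for the branch.
1/R_eq = 1/32.5 + 1/195 + 1/33.0 ⇒ R_eq = 15.11 Ω
V = I_total × R_eq = 1.850 × 15.11 = 27.95 V
P_R_b = V² / R_b = (27.95)² / 195 = 4.005 W

4.00 W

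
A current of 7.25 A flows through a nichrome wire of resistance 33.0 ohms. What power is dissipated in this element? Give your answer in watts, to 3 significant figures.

1730 W

The current through and the resistance of the element are both given; use P = I²R.
P = (7.250 A)² × 33.0 Ω = 1735 W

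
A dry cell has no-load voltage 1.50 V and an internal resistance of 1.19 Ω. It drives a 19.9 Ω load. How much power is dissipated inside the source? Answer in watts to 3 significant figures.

r is in series with the load, so it carries the full circuit current — the loss in it is I²r.
I = ε / (r + R) = 1.50 / (1.19 + 19.9) = 0.07112 A
P_int = I² r = (0.07112)² × 1.19 = 0.006020 W

0.00602 W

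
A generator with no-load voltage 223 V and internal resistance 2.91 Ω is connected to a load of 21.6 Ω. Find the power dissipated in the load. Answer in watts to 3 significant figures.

Find the circuit current first, then P = I²R for the load (series elements share I).
I = ε / (r + R) = 223 / (2.91 + 21.6) = 9.098 A
P_load = I² R = (9.098)² × 21.6 = 1788 W

1790 W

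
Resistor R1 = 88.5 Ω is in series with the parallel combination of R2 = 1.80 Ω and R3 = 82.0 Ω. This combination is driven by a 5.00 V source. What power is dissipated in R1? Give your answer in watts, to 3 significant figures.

Replace R2 and R3 with their parallel equivalent so the circuit becomes R1 in series with R_p.
R_p = (1.80×82.0)/(1.80+82.0) = 1.761 Ω
R_total = 88.5 + 1.761 = 90.26 Ω
I = V / R_total = 5.00 / 90.26 = 0.05539 A
The full supply current passes through R1: P = I²R.
P_R1 = (0.05539)² × 88.5 = 0.2716 W

0.272 W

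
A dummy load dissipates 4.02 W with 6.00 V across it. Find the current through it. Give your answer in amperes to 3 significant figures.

The two known quantities fix the third via I = P / V.
I = 4.02 / 6.00 = 0.6700 A

0.670 A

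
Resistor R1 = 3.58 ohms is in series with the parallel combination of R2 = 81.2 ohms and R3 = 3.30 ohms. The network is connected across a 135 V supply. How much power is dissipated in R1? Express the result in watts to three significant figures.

1430 W

First combine the parallel branches into one equivalent R_p, then R1 + R_p is a series pair.
R_p = (81.2×3.30)/(81.2+3.30) = 3.171 Ω
R_total = 3.58 + 3.171 = 6.751 Ω
I = V / R_total = 135 / 6.751 = 20.00 A
R1 is in the main series path, so its power is I²R1.
P_R1 = (20.00)² × 3.58 = 1432 W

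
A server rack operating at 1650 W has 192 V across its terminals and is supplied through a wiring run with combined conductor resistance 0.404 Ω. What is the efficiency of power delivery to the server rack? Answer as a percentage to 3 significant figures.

I = P / V = 1650 / 192 = 8.594 A through the wiring run.
P_line = I² R_line = (8.594)² × 0.404 = 29.84 W
P_source = P_load + P_line = 1650 + 29.84 = 1680 W
η = P_load / P_source = 1650 / 1680 = 0.9822

98.2 %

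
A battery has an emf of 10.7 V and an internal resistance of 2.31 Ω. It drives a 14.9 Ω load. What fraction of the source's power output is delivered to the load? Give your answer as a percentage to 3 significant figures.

86.6 %

η = P_load/(P_load+P_int) = I²R/(I²R+I²r) = R/(R+r) — the I² cancels for series elements.
η = R / (R + r) = 14.9 / (14.9 + 2.31) = 0.8658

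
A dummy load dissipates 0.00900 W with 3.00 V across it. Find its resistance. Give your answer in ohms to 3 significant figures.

Rearranging the power relation for the two known quantities gives R = V² / P.
R = (3.00)² / 0.00900 = 1000 Ω

1000 Ω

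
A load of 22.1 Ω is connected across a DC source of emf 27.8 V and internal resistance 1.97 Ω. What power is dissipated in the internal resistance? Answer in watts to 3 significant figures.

Internal loss is I²r, with I set by the total series resistance r+R.
I = ε / (r + R) = 27.8 / (1.97 + 22.1) = 1.155 A
P_int = I² r = (1.155)² × 1.97 = 2.628 W

2.63 W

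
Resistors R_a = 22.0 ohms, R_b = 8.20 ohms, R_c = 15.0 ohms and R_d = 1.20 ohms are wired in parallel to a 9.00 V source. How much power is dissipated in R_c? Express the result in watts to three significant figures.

5.40 W

Every branch has 9.00 V across it, so for R_c the power is simply V²/R.
P_R_c = V² / R_c = (9.00)² / 15.0 Ω = 5.400 W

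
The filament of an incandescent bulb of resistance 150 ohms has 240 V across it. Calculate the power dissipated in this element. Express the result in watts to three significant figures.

With V across and R both known, P = V²/R gives the dissipation directly.
P = (240 V)² / 150 Ω = 384.0 W

384 W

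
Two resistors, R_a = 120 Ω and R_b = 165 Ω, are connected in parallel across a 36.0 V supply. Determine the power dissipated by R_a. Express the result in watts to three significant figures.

R_a sits directly across the source, so P = V²/R with V = 36.0 V.
P_R_a = V² / R_a = (36.0)² / 120 Ω = 10.80 W

10.8 W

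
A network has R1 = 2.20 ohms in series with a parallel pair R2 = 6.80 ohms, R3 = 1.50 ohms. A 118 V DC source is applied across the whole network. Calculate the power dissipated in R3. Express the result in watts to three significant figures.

Reduce the parallel pair to R_p first; the network is then a simple series string.
R_p = (6.80×1.50)/(6.80+1.50) = 1.229 Ω
R_total = 2.20 + 1.229 = 3.429 Ω
I = V / R_total = 118 / 3.429 = 34.41 A
Voltage across the parallel pair: V_p = I × R_p = 34.41 × 1.229 = 42.29 V
R3 is across V_p, so use P = V²/R for that branch.
P_R3 = (42.29)² / 1.50 = 1192 W

1190 W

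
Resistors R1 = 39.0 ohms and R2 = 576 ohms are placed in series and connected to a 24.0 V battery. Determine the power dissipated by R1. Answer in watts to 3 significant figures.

0.0594 W

Since the resistors are in series they all carry the loop current I = V/R_total; the power in any one is I²R.
R_total = 39.0 + 576 = 615.0 Ω
I = V / R_total = 24.0 / 615.0 = 0.03902 A
P_R1 = I² × R1 = (0.03902)² × 39.0 = 0.05939 W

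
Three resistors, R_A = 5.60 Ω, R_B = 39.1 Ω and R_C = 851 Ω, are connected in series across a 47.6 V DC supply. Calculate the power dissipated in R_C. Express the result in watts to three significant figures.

Every series element carries the same I. Get I from the total resistance, then P = I² × R_C.
R_total = 5.60 + 39.1 + 851 = 895.7 Ω
I = V / R_total = 47.6 / 895.7 = 0.05314 A
P_R_C = I² × R_C = (0.05314)² × 851 = 2.403 W

2.40 W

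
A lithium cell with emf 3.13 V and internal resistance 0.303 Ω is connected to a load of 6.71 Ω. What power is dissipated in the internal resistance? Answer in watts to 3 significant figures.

0.0604 W

The source's internal resistance is just another series element carrying I; its dissipation is I²r.
I = ε / (r + R) = 3.13 / (0.303 + 6.71) = 0.4463 A
P_int = I² r = (0.4463)² × 0.303 = 0.06036 W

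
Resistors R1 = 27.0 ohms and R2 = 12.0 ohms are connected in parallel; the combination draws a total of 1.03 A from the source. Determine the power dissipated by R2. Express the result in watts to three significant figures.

Only the total current is stated, so first find the parallel equivalent to get the voltage across the combination.
1/R_eq = 1/27.0 + 1/12.0 ⇒ R_eq = 8.308 Ω
V = I_total × R_eq = 1.030 × 8.308 = 8.557 V
P_R2 = V² / R2 = (8.557)² / 12.0 = 6.102 W

6.10 W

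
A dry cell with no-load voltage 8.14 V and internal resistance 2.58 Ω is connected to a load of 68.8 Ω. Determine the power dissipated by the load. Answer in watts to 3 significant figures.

With r and R in series, I = ε/(r+R); the load dissipates I²R.
I = ε / (r + R) = 8.14 / (2.58 + 68.8) = 0.1140 A
P_load = I² R = (0.1140)² × 68.8 = 0.8947 W

0.895 W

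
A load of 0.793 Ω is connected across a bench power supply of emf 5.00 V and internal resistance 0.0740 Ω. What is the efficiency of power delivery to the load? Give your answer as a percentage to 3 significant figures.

91.5 %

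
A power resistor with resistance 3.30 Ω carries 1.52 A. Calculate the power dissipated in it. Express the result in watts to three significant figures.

The current through and the resistance of the element are both given; use P = I²R.
P = (1.520 A)² × 3.30 Ω = 7.624 W

7.62 W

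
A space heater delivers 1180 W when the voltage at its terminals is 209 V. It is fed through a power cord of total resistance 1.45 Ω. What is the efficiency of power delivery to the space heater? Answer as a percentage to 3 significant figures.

96.2 %

I = P / V = 1180 / 209 = 5.646 A through the power cord.
P_line = I² R_line = (5.646)² × 1.45 = 46.22 W
P_source = P_load + P_line = 1180 + 46.22 = 1226 W
η = P_load / P_source = 1180 / 1226 = 0.9623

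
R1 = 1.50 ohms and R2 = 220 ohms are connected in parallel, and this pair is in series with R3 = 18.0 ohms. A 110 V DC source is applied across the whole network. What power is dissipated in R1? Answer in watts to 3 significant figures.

Collapse the R1‖R2 pair into one equivalent R_p; then R_p and R3 form a series string.
R_p = (1.50×220)/(1.50+220) = 1.490 Ω
R_total = R_p + 18.0 = 1.490 + 18.0 = 19.49 Ω
I = V / R_total = 110 / 19.49 = 5.644 A
Voltage across the parallel pair: V_p = I × R_p = 5.644 × 1.490 = 8.409 V
R1 sits across V_p; its power is V_p²/R.
P_R1 = (8.409)² / 1.50 = 47.14 W

47.1 W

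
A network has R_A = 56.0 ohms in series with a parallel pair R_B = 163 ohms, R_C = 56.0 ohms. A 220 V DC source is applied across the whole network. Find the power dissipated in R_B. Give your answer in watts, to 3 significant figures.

Collapse R_B‖R_C to a single equivalent, reducing the network to two series elements.
R_p = (163×56.0)/(163+56.0) = 41.68 Ω
R_total = 56.0 + 41.68 = 97.68 Ω
I = V / R_total = 220 / 97.68 = 2.252 A
Voltage across the parallel pair: V_p = I × R_p = 2.252 × 41.68 = 93.87 V
With V_p across R_B, its power is V_p²/R_B.
P_R_B = (93.87)² / 163 = 54.06 W

54.1 W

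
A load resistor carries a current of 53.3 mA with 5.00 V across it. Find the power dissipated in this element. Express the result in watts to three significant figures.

0.267 W

V and I are known directly — P = V I, no intermediate step needed.
P = 5.00 V × 0.05330 A = 0.2665 W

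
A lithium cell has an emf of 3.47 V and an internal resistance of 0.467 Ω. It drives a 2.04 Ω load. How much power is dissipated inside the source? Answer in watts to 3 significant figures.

0.895 W

r is in series with the load, so it carries the full circuit current — the loss in it is I²r.
I = ε / (r + R) = 3.47 / (0.467 + 2.04) = 1.384 A
P_int = I² r = (1.384)² × 0.467 = 0.8947 W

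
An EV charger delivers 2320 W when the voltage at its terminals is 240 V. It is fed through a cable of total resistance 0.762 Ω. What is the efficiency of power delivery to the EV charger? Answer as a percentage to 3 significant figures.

97.0 %

I = P / V = 2320 / 240 = 9.667 A through the cable.
P_line = I² R_line = (9.667)² × 0.762 = 71.20 W
P_source = P_load + P_line = 2320 + 71.20 = 2391 W
η = P_load / P_source = 2320 / 2391 = 0.9702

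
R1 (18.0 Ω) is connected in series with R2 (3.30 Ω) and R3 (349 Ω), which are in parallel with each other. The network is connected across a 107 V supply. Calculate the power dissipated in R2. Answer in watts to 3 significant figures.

82.0 W

Collapse R2‖R3 to a single equivalent, reducing the network to two series elements.
R_p = (3.30×349)/(3.30+349) = 3.269 Ω
R_total = 18.0 + 3.269 = 21.27 Ω
I = V / R_total = 107 / 21.27 = 5.031 A
Voltage across the parallel pair: V_p = I × R_p = 5.031 × 3.269 = 16.45 V
R2 sees V_p directly, so P = V_p² / R2.
P_R2 = (16.45)² / 3.30 = 81.96 W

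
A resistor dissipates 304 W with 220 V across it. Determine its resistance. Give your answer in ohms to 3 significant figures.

159 Ω

The two known quantities fix the third via R = V² / P.
R = (220)² / 304 = 159.2 Ω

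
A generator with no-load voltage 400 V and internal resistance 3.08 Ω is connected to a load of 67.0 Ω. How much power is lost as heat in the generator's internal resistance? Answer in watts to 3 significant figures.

r is in series with the load, so it carries the full circuit current — the loss in it is I²r.
I = ε / (r + R) = 400 / (3.08 + 67.0) = 5.708 A
P_int = I² r = (5.708)² × 3.08 = 100.3 W

100 W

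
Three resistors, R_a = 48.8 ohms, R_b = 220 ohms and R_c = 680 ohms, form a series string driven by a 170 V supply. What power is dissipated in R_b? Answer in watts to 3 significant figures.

7.06 W

Series elements share the same current, so find I first, then use P = I²R.
R_total = 48.8 + 220 + 680 = 948.8 Ω
I = V / R_total = 170 / 948.8 = 0.1792 A
P_R_b = I² × R_b = (0.1792)² × 220 = 7.063 W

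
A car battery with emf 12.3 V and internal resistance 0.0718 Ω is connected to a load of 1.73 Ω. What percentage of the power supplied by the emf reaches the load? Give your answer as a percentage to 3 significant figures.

96.0 %

Efficiency is P_load / P_total. With a series r and R sharing the same I, P = I²R for each, so η = R/(R+r).
η = R / (R + r) = 1.73 / (1.73 + 0.0718) = 0.9602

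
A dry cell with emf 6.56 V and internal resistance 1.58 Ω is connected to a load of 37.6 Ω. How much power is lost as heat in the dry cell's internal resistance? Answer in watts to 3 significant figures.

Internal loss is I²r, with I set by the total series resistance r+R.
I = ε / (r + R) = 6.56 / (1.58 + 37.6) = 0.1674 A
P_int = I² r = (0.1674)² × 1.58 = 0.04429 W

0.0443 W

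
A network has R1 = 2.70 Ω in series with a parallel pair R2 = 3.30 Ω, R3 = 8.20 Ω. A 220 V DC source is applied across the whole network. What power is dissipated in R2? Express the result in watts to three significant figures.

3180 W

Collapse R2‖R3 to a single equivalent, reducing the network to two series elements.
R_p = (3.30×8.20)/(3.30+8.20) = 2.353 Ω
R_total = 2.70 + 2.353 = 5.053 Ω
I = V / R_total = 220 / 5.053 = 43.54 A
Voltage across the parallel pair: V_p = I × R_p = 43.54 × 2.353 = 102.4 V
R2 sees V_p directly, so P = V_p² / R2.
P_R2 = (102.4)² / 3.30 = 3180 W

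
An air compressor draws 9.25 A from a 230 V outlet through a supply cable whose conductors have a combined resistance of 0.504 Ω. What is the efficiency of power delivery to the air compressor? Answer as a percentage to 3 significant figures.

The supply cable carries the full 9.25 A.
P_line = I² R_line = (9.250)² × 0.504 = 43.12 W
P_source = V I = 230 × 9.250 = 2128 W; P_load = 2084 W
η = P_load / P_source = 2084 / 2128 = 0.9797

98.0 %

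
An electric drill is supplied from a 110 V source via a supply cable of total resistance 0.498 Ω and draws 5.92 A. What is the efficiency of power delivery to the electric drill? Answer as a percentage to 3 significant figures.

The supply cable carries the full 5.92 A.
P_line = I² R_line = (5.920)² × 0.498 = 17.45 W
P_source = V I = 110 × 5.920 = 651.2 W; P_load = 633.7 W
η = P_load / P_source = 633.7 / 651.2 = 0.9732

97.3 %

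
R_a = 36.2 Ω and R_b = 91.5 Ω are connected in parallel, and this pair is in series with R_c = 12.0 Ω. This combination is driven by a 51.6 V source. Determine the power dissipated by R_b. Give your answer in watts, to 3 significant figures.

13.6 W

First find R_p for the parallel pair, then treat R_p + R_c as a series loop.
R_p = (36.2×91.5)/(36.2+91.5) = 25.94 Ω
R_total = R_p + 12.0 = 25.94 + 12.0 = 37.94 Ω
I = V / R_total = 51.6 / 37.94 = 1.360 A
Voltage across the parallel pair: V_p = I × R_p = 1.360 × 25.94 = 35.28 V
R_b sits across V_p; its power is V_p²/R.
P_R_b = (35.28)² / 91.5 = 13.60 W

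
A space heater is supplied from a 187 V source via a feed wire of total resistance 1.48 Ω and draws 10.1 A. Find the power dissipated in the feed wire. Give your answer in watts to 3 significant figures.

151 W

The feed wire is a series resistance carrying the load current; its dissipation is I²R_line.
The feed wire carries the full 10.1 A.
P_line = I² R_line = (10.10)² × 1.48 = 151.0 W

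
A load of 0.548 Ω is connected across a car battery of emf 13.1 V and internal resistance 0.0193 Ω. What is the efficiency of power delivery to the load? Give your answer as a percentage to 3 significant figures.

96.6 %

The source delivers εI, of which I²R reaches the load and I²r is lost; since I is common, η = R/(R+r).
η = R / (R + r) = 0.548 / (0.548 + 0.0193) = 0.9660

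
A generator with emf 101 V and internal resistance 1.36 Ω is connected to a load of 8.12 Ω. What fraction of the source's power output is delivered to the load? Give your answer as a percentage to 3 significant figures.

85.7 %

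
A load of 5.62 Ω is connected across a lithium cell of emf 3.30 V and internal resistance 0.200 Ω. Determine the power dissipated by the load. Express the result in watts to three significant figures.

Find the circuit current first, then P = I²R for the load (series elements share I).
I = ε / (r + R) = 3.30 / (0.200 + 5.62) = 0.5670 A
P_load = I² R = (0.5670)² × 5.62 = 1.807 W

1.81 W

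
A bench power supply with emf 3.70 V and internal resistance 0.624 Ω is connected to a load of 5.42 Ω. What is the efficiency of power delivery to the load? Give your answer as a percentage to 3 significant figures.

89.7 %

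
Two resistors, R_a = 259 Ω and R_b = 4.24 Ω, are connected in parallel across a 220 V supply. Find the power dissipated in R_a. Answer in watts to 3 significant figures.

187 W

R_a sits directly across the source, so P = V²/R with V = 220 V.
P_R_a = V² / R_a = (220)² / 259 Ω = 186.9 W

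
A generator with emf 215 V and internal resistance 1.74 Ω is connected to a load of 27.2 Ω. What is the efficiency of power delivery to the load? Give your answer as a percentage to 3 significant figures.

94.0 %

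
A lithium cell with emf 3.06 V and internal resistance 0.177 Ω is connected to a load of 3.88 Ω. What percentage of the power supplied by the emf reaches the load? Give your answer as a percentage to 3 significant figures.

η = P_load/(P_load+P_int) = I²R/(I²R+I²r) = R/(R+r) — the I² cancels for series elements.
η = R / (R + r) = 3.88 / (3.88 + 0.177) = 0.9564

95.6 %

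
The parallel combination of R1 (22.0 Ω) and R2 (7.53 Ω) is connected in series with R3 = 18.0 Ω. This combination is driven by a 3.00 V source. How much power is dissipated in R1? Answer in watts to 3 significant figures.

0.0231 W

First find R_p for the parallel pair, then treat R_p + R3 as a series loop.
R_p = (22.0×7.53)/(22.0+7.53) = 5.610 Ω
R_total = R_p + 18.0 = 5.610 + 18.0 = 23.61 Ω
I = V / R_total = 3.00 / 23.61 = 0.1271 A
Voltage across the parallel pair: V_p = I × R_p = 0.1271 × 5.610 = 0.7128 V
R1 has V_p across it, so P = V_p²/R1.
P_R1 = (0.7128)² / 22.0 = 0.02310 W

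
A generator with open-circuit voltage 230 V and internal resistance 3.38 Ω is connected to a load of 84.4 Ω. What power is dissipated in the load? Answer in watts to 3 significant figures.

579 W

Find the circuit current first, then P = I²R for the load (series elements share I).
I = ε / (r + R) = 230 / (3.38 + 84.4) = 2.620 A
P_load = I² R = (2.620)² × 84.4 = 579.4 W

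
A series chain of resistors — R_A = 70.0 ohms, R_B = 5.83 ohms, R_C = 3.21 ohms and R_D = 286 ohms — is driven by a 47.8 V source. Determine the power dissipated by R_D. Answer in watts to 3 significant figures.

The current is common to all series resistors; compute it, then apply P = I²R for the target.
R_total = 70.0 + 5.83 + 3.21 + 286 = 365.0 Ω
I = V / R_total = 47.8 / 365.0 = 0.1309 A
P_R_D = I² × R_D = (0.1309)² × 286 = 4.904 W

4.90 W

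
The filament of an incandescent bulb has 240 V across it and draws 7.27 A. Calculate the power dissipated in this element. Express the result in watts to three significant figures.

1740 W

Both the voltage across and the current through the element are known, so P = V I applies directly.
P = 240 V × 7.270 A = 1745 W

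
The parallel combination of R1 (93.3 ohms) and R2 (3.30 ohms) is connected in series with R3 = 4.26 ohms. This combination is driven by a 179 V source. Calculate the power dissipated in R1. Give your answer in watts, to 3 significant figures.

Collapse the R1‖R2 pair into one equivalent R_p; then R_p and R3 form a series string.
R_p = (93.3×3.30)/(93.3+3.30) = 3.187 Ω
R_total = R_p + 4.26 = 3.187 + 4.26 = 7.447 Ω
I = V / R_total = 179 / 7.447 = 24.04 A
Voltage across the parallel pair: V_p = I × R_p = 24.04 × 3.187 = 76.61 V
R1 has V_p across it, so P = V_p²/R1.
P_R1 = (76.61)² / 93.3 = 62.90 W

62.9 W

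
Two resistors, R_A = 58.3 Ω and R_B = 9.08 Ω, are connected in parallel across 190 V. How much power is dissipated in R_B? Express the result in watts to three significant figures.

3980 W

The supply voltage appears across each parallel branch — just use P = V²/R_B.
P_R_B = V² / R_B = (190)² / 9.08 Ω = 3976 W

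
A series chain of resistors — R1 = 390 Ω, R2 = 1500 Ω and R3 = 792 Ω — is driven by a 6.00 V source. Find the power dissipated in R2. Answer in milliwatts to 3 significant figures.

7.51 mW

Every series element carries the same I. Get I from the total resistance, then P = I² × R2.
R_total = 390 + 1500 + 792 = 2682 Ω
I = V / R_total = 6.00 / 2682 = 0.002237 A
P_R2 = I² × R2 = (0.002237)² × 1500 = 0.007507 W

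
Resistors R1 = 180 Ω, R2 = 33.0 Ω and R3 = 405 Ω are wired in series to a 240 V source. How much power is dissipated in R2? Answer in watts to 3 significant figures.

Every series element carries the same I. Get I from the total resistance, then P = I² × R2.
R_total = 180 + 33.0 + 405 = 618.0 Ω
I = V / R_total = 240 / 618.0 = 0.3883 A
P_R2 = I² × R2 = (0.3883)² × 33.0 = 4.977 W

4.98 W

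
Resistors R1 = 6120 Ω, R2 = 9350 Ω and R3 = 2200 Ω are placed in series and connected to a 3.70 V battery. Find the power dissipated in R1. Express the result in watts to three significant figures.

Every series element carries the same I. Get I from the total resistance, then P = I² × R1.
R_total = 6120 + 9350 + 2200 = 17670 Ω
I = V / R_total = 3.70 / 17670 = 0.0002094 A
P_R1 = I² × R1 = (0.0002094)² × 6120 = 0.0002683 W

0.000268 W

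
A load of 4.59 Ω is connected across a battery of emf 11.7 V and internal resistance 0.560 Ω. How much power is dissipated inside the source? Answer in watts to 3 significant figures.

Internal loss is I²r, with I set by the total series resistance r+R.
I = ε / (r + R) = 11.7 / (0.560 + 4.59) = 2.272 A
P_int = I² r = (2.272)² × 0.560 = 2.890 W

2.89 W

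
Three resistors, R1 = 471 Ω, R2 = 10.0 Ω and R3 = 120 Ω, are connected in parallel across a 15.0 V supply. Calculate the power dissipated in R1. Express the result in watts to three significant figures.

Parallel branches share the same voltage; P = V²/R gives the branch power in one step.
P_R1 = V² / R1 = (15.0)² / 471 Ω = 0.4777 W

0.478 W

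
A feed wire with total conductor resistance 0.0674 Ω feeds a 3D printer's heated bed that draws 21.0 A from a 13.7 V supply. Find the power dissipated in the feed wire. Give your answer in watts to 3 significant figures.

29.7 W

Line loss is just I²R for the cable — we know both I and R_line directly.
The feed wire carries the full 21.0 A.
P_line = I² R_line = (21.00)² × 0.0674 = 29.72 W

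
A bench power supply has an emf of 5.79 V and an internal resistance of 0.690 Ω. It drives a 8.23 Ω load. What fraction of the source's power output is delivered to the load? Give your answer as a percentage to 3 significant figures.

The source delivers εI, of which I²R reaches the load and I²r is lost; since I is common, η = R/(R+r).
η = R / (R + r) = 8.23 / (8.23 + 0.690) = 0.9226

92.3 %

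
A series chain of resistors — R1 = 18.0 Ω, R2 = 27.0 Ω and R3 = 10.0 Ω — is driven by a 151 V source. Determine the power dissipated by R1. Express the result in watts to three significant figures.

Series elements share the same current, so find I first, then use P = I²R.
R_total = 18.0 + 27.0 + 10.0 = 55.00 Ω
I = V / R_total = 151 / 55.00 = 2.745 A
P_R1 = I² × R1 = (2.745)² × 18.0 = 135.7 W

136 W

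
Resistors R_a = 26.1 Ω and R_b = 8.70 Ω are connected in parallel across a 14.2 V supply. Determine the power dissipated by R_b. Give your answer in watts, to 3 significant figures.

23.2 W

Each parallel branch sees the full supply voltage, so P = V²/R applies directly to the target branch.
P_R_b = V² / R_b = (14.2)² / 8.70 Ω = 23.18 W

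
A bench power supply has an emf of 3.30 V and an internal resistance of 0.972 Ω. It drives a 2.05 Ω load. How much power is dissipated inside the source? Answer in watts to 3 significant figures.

The internal resistance carries the same current as the load; P_int = I²r.
I = ε / (r + R) = 3.30 / (0.972 + 2.05) = 1.092 A
P_int = I² r = (1.092)² × 0.972 = 1.159 W

1.16 W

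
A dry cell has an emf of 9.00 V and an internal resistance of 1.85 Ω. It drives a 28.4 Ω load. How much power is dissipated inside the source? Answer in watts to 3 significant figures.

Internal loss is I²r, with I set by the total series resistance r+R.
I = ε / (r + R) = 9.00 / (1.85 + 28.4) = 0.2975 A
P_int = I² r = (0.2975)² × 1.85 = 0.1638 W

0.164 W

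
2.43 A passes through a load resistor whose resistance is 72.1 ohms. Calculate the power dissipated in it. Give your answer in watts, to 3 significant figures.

Knowing I and R, the power is just I²R — no need to find V first.
P = (2.430 A)² × 72.1 Ω = 425.7 W

426 W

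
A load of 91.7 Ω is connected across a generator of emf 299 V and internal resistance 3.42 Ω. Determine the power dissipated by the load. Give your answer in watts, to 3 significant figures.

With r and R in series, I = ε/(r+R); the load dissipates I²R.
I = ε / (r + R) = 299 / (3.42 + 91.7) = 3.143 A
P_load = I² R = (3.143)² × 91.7 = 906.1 W

906 W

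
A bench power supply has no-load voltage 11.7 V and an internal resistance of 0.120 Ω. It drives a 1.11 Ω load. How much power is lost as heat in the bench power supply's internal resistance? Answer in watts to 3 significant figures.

The source's internal resistance is just another series element carrying I; its dissipation is I²r.
I = ε / (r + R) = 11.7 / (0.120 + 1.11) = 9.512 A
P_int = I² r = (9.512)² × 0.120 = 10.86 W

10.9 W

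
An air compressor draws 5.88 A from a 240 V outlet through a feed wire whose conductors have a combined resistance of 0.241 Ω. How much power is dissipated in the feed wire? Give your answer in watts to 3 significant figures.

8.33 W

The feed wire and load are in series, so the same current flows in both; the loss is I²R_line.
The feed wire carries the full 5.88 A.
P_line = I² R_line = (5.880)² × 0.241 = 8.332 W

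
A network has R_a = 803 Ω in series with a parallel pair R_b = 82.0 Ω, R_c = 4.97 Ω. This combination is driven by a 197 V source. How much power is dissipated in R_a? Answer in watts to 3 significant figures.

Collapse R_b‖R_c to a single equivalent, reducing the network to two series elements.
R_p = (82.0×4.97)/(82.0+4.97) = 4.686 Ω
R_total = 803 + 4.686 = 807.7 Ω
I = V / R_total = 197 / 807.7 = 0.2439 A
The full supply current passes through R_a: P = I²R.
P_R_a = (0.2439)² × 803 = 47.77 W

47.8 W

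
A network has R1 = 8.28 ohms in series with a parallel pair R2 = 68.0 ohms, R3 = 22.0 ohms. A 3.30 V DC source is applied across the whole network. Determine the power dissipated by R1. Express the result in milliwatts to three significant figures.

Collapse R2‖R3 to a single equivalent, reducing the network to two series elements.
R_p = (68.0×22.0)/(68.0+22.0) = 16.62 Ω
R_total = 8.28 + 16.62 = 24.90 Ω
I = V / R_total = 3.30 / 24.90 = 0.1325 A
R1 carries the full series current, so P = I²R.
P_R1 = (0.1325)² × 8.28 = 0.1454 W

145 mW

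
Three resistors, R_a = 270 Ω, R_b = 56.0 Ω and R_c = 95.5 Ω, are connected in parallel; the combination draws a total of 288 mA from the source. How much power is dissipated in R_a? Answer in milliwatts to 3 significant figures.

299 mW

We need the common branch voltage; get it from I_total × R_eq, then P = V²/R for the branch.
1/R_eq = 1/270 + 1/56.0 + 1/95.5 ⇒ R_eq = 31.22 Ω
V = I_total × R_eq = 0.2880 × 31.22 = 8.991 V
P_R_a = V² / R_a = (8.991)² / 270 = 0.2994 W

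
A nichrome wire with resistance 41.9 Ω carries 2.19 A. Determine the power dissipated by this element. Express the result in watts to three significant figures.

201 W

Knowing I and R, the power is just I²R — no need to find V first.
P = (2.190 A)² × 41.9 Ω = 201.0 W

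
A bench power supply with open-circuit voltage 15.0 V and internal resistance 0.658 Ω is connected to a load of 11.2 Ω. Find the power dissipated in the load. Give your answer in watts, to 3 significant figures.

17.9 W

The internal resistance and the load are in series, so the same I flows through both; get I from ε/(r+R), then I²R for the load.
I = ε / (r + R) = 15.0 / (0.658 + 11.2) = 1.265 A
P_load = I² R = (1.265)² × 11.2 = 17.92 W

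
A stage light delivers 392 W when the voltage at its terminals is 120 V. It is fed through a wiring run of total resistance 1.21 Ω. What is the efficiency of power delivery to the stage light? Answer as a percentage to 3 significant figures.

96.8 %

I = P / V = 392 / 120 = 3.267 A through the wiring run.
P_line = I² R_line = (3.267)² × 1.21 = 12.91 W
P_source = P_load + P_line = 392.0 + 12.91 = 404.9 W
η = P_load / P_source = 392.0 / 404.9 = 0.9681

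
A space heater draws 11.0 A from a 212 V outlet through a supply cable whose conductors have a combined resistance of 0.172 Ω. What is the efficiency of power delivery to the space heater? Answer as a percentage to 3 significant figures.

The supply cable carries the full 11.0 A.
P_line = I² R_line = (11.00)² × 0.172 = 20.81 W
P_source = V I = 212 × 11.00 = 2332 W; P_load = 2311 W
η = P_load / P_source = 2311 / 2332 = 0.9911

99.1 %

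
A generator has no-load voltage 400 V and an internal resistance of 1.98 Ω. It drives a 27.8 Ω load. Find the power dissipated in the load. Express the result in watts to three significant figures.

The internal resistance and the load are in series, so the same I flows through both; get I from ε/(r+R), then I²R for the load.
I = ε / (r + R) = 400 / (1.98 + 27.8) = 13.43 A
P_load = I² R = (13.43)² × 27.8 = 5016 W

5020 W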